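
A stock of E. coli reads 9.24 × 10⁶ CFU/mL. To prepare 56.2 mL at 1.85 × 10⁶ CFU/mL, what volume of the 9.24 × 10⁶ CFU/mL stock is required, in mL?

11.3 mL

V₁ = C₂V₂/C₁ = 1.85 × 10⁶ × 56.2 / 9.24 × 10⁶ = 11.3 mL.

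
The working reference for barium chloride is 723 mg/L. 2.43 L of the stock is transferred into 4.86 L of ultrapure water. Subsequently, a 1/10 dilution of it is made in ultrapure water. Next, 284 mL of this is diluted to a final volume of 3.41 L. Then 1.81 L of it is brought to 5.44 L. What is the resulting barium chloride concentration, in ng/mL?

Overall dilution factor = 3 × 10 × 12.01 × 3.006 = 1083.
723 mg/L / 1083 = 0.668 mg/L = 668 ng/mL.

668 ng/mL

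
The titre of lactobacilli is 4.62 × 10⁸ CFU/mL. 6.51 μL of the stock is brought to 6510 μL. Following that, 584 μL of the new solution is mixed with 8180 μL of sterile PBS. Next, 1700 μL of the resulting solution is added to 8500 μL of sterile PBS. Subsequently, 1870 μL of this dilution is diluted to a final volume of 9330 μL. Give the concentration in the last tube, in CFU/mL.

1030 CFU/mL

Overall dilution factor = 1000 × 15.01 × 6 × 4.989 = 4.49 × 10⁵.
4.62 × 10⁸ CFU/mL / 4.49 × 10⁵ = 1030 CFU/mL.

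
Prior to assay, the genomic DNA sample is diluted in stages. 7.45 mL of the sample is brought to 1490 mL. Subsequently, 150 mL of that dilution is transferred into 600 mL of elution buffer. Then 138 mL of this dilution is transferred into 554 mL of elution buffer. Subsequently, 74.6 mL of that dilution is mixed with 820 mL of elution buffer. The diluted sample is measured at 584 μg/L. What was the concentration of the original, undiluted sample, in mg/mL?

35.1 mg/mL

Overall dilution factor = 200 × 5 × 5.014 × 11.99 = 6.01 × 10⁴.
Original = 584 μg/L × 6.01 × 10⁴ = 3.51 × 10⁷ μg/L = 35.1 mg/mL.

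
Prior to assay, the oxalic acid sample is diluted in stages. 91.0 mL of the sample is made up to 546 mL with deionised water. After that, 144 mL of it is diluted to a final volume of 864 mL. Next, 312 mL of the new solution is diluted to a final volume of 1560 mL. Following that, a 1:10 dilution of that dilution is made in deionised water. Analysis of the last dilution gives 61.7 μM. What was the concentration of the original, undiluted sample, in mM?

111 mM

Overall dilution factor = 6 × 6 × 5 × 10 = 1800.
Original = 61.7 μM × 1800 = 1.11 × 10⁵ μM = 111 mM.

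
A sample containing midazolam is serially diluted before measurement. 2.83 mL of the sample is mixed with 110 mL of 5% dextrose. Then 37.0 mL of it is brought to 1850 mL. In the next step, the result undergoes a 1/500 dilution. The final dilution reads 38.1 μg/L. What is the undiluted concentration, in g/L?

38.0 g/L

Overall dilution factor = 39.87 × 50 × 500 = 9.97 × 10⁵.
Original = 38.1 μg/L × 9.97 × 10⁵ = 3.80 × 10⁷ μg/L = 38.0 g/L.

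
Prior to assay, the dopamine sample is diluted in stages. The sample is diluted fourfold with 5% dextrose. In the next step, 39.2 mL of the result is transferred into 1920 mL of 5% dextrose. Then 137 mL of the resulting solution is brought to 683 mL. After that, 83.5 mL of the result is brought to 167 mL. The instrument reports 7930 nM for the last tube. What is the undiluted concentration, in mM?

Overall dilution factor = 4 × 49.98 × 4.985 × 2 = 1993.
Original = 7930 nM × 1993 = 1.58 × 10⁷ nM = 15.8 mM.

15.8 mM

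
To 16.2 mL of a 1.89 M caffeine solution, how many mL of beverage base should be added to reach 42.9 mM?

698 mL

42.9 mM = 0.0429 M.
V₂ = C₁V₁/C₂ = 1.89 × 16.2 / 0.0429 = 714 mL.
Diluent to add = V₂ − V₁ = 714 − 16.2 = 698 mL.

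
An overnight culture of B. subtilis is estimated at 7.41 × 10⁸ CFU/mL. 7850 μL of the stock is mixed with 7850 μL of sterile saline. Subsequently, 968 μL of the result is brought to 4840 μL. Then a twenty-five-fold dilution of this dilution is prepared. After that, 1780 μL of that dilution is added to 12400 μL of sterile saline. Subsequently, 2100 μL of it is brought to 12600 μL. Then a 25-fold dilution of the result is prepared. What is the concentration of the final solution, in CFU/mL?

2480 CFU/mL

Overall dilution factor = 2 × 5 × 25 × 7.966 × 6 × 25 = 2.99 × 10⁵.
7.41 × 10⁸ CFU/mL / 2.99 × 10⁵ = 2480 CFU/mL.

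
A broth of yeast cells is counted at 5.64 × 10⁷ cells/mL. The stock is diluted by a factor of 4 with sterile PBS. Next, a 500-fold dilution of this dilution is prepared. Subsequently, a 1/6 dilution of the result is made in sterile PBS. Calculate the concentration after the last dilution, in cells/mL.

Overall dilution factor = 4 × 500 × 6 = 1.20 × 10⁴.
5.64 × 10⁷ cells/mL / 1.20 × 10⁴ = 4700 cells/mL.

4700 cells/mL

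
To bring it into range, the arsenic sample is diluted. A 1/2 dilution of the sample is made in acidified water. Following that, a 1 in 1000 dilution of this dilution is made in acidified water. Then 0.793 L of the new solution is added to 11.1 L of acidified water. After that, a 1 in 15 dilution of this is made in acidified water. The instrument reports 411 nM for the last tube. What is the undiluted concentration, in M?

Overall dilution factor = 2 × 1000 × 15.00 × 15 = 4.50 × 10⁵.
Original = 411 nM × 4.50 × 10⁵ = 1.85 × 10⁸ nM = 0.185 M.

0.185 M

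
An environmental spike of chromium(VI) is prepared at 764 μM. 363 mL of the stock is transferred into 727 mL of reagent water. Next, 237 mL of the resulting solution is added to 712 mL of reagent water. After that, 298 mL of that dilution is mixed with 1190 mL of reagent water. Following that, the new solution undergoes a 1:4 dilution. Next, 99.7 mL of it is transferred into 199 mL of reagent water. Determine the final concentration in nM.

Overall dilution factor = 3.003 × 4.004 × 4.993 × 4 × 2.996 = 719.
764 μM / 719 = 1.06 μM = 1060 nM.

1060 nM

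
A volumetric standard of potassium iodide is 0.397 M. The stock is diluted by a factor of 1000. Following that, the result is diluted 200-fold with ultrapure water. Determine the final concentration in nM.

Overall dilution factor = 1000 × 200 = 2.00 × 10⁵.
0.397 M / 2.00 × 10⁵ = 1.99 × 10⁻⁶ M = 1980 nM.

1980 nM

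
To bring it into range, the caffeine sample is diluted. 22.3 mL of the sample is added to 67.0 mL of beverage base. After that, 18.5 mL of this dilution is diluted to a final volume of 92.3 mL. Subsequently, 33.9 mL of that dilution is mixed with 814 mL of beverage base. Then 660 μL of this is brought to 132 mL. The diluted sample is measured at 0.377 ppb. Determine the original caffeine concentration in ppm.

37.7 ppm

Overall dilution factor = 4.004 × 4.989 × 25.01 × 200 = 9.99 × 10⁴.
Original = 0.377 ppb × 9.99 × 10⁴ = 3.77 × 10⁴ ppb = 37.7 ppm.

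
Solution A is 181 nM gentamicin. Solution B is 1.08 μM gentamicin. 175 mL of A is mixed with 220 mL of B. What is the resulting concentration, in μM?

0.682 μM

C_B = 1.08 μM = 1080 nM.
C_mix = (C_A·V_A + C_B·V_B)/(V_A + V_B) = (181×175 + 1080×220) / 395.0 = 682 nM = 0.682 μM.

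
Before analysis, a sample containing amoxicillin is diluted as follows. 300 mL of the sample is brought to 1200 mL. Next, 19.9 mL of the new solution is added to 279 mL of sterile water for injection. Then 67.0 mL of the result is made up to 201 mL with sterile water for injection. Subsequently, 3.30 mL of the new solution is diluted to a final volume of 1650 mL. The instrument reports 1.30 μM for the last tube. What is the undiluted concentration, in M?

Overall dilution factor = 4 × 15.02 × 3 × 500 = 9.01 × 10⁴.
Original = 1.30 μM × 9.01 × 10⁴ = 1.17 × 10⁵ μM = 0.117 M.

0.117 M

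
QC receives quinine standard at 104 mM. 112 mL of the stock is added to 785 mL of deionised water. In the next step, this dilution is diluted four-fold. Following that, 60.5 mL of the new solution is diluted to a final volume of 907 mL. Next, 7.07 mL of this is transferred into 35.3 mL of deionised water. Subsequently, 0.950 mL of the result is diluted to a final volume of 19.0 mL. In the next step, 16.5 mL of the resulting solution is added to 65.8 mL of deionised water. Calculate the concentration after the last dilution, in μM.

0.362 μM

Overall dilution factor = 8.009 × 4 × 14.99 × 5.993 × 20 × 4.988 = 2.87 × 10⁵.
104 mM / 2.87 × 10⁵ = 3.62 × 10⁻⁴ mM = 0.362 μM.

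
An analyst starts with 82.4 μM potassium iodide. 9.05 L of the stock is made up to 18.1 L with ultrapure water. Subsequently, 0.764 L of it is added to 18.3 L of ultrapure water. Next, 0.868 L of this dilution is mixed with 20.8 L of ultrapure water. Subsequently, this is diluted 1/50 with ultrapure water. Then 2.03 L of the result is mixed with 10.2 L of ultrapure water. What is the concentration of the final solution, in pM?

Overall dilution factor = 2 × 24.95 × 24.96 × 50 × 6.025 = 3.75 × 10⁵.
82.4 μM / 3.75 × 10⁵ = 2.20 × 10⁻⁴ μM = 220 pM.

220 pM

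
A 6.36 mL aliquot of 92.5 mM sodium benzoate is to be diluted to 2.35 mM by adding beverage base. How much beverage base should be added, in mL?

244 mL

V₂ = C₁V₁/C₂ = 92.5 × 6.36 / 2.35 = 250 mL.
Diluent to add = V₂ − V₁ = 250 − 6.36 = 244 mL.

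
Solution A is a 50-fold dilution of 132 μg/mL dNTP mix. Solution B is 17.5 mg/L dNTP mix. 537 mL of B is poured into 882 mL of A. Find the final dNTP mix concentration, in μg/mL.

C_A = 132 μg/mL / 50 = 2.64 μg/mL.
C_B = 17.5 mg/L = 17.5 μg/mL.
C_mix = (C_A·V_A + C_B·V_B)/(V_A + V_B) = (2.64×882 + 17.5×537) / 1419 = 8.26 μg/mL.

8.26 μg/mL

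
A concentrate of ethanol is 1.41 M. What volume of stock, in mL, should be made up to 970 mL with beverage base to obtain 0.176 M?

V₁ = C₂V₂/C₁ = 0.176 × 970 / 1.41 = 121 mL.

121 mL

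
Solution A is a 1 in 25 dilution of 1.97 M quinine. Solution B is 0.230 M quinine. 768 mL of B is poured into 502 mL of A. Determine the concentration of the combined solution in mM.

C_A = 1.97 M / 25 = 0.0788 M.
C_mix = (C_A·V_A + C_B·V_B)/(V_A + V_B) = (0.0788×502 + 0.230×768) / 1270 = 0.170 M = 170 mM.

170 mM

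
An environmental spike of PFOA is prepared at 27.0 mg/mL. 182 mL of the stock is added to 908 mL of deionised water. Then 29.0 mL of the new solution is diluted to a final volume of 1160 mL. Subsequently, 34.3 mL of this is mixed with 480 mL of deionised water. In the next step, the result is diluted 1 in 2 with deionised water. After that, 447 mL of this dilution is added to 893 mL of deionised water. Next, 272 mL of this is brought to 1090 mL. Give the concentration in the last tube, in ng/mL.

Overall dilution factor = 5.989 × 40 × 14.99 × 2 × 2.998 × 4.007 = 8.63 × 10⁴.
27.0 mg/mL / 8.63 × 10⁴ = 3.13 × 10⁻⁴ mg/mL = 313 ng/mL.

313 ng/mL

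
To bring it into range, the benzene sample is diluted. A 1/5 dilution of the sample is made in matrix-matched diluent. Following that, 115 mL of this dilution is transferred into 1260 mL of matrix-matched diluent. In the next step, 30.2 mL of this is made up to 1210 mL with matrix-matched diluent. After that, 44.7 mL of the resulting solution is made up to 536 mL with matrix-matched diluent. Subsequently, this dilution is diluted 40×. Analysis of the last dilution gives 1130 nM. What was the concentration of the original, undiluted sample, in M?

Overall dilution factor = 5 × 11.96 × 40.07 × 11.99 × 40 = 1.15 × 10⁶.
Original = 1130 nM × 1.15 × 10⁶ = 1.30 × 10⁹ nM = 1.30 M.

1.30 M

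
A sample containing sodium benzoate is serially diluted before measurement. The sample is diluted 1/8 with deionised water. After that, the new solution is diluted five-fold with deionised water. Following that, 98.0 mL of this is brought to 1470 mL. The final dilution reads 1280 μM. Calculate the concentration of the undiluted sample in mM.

Overall dilution factor = 8 × 5 × 15 = 600.
Original = 1280 μM × 600 = 7.68 × 10⁵ μM = 768 mM.

768 mM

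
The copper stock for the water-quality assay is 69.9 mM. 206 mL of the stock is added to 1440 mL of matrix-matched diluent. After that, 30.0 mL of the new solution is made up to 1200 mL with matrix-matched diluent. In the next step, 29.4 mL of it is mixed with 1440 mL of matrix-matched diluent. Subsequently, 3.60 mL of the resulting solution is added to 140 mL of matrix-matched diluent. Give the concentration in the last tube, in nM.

Overall dilution factor = 7.990 × 40 × 49.98 × 39.89 = 6.37 × 10⁵.
69.9 mM / 6.37 × 10⁵ = 1.10 × 10⁻⁴ mM = 110 nM.

110 nM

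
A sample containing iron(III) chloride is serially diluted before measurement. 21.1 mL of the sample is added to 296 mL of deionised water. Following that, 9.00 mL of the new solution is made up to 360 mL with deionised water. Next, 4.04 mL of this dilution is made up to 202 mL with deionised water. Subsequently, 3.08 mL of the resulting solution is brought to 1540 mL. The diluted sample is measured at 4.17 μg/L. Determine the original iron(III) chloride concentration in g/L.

62.7 g/L

Overall dilution factor = 15.03 × 40 × 50 × 500 = 1.50 × 10⁷.
Original = 4.17 μg/L × 1.50 × 10⁷ = 6.27 × 10⁷ μg/L = 62.7 g/L.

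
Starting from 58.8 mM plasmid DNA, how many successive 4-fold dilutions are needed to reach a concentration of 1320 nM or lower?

8

Need 4ⁿ ≥ 4.45 × 10⁴, so n ≥ log(4.45 × 10⁴)/log(4) = 7.72.
Minimum whole steps: n = 8.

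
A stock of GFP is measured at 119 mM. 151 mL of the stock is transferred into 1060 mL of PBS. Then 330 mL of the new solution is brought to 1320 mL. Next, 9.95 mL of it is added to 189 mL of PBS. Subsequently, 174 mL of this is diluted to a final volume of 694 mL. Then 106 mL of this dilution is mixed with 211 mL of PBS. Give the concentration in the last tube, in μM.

15.6 μM

Overall dilution factor = 8.020 × 4 × 19.99 × 3.989 × 2.991 = 7651.
119 mM / 7651 = 0.0156 mM = 15.6 μM.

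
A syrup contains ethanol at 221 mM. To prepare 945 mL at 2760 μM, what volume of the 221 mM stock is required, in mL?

2760 μM = 2.76 mM.
V₁ = C₂V₂/C₁ = 2.76 × 945 / 221 = 11.8 mL.

11.8 mL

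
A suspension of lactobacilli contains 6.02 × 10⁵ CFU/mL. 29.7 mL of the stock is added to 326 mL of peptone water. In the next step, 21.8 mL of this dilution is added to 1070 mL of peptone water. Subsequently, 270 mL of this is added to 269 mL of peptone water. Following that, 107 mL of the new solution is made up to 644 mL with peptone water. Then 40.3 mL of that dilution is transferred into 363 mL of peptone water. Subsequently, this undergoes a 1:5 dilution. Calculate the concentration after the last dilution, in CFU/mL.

1.67 CFU/mL

Overall dilution factor = 11.98 × 50.08 × 1.996 × 6.019 × 10.01 × 5 = 3.61 × 10⁵.
6.02 × 10⁵ CFU/mL / 3.61 × 10⁵ = 1.67 CFU/mL.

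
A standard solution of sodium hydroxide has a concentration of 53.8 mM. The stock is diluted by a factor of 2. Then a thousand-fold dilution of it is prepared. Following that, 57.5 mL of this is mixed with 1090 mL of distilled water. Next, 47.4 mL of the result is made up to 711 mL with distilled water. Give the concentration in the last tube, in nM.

Overall dilution factor = 2 × 1000 × 19.96 × 15 = 5.99 × 10⁵.
53.8 mM / 5.99 × 10⁵ = 8.99 × 10⁻⁵ mM = 89.9 nM.

89.9 nM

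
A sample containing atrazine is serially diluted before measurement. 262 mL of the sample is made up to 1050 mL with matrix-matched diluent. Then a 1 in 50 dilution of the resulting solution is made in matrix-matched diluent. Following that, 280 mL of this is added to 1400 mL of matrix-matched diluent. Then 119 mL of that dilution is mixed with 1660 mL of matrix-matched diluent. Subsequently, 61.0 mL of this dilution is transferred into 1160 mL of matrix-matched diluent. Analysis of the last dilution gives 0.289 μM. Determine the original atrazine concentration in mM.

Overall dilution factor = 4.008 × 50 × 6 × 14.95 × 20.02 = 3.60 × 10⁵.
Original = 0.289 μM × 3.60 × 10⁵ = 1.04 × 10⁵ μM = 104 mM.

104 mM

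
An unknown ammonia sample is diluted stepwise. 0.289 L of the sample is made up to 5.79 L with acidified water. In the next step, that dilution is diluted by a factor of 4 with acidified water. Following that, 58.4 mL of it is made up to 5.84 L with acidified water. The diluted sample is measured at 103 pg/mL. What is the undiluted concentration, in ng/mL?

825 ng/mL

Overall dilution factor = 20.03 × 4 × 100 = 8014.
Original = 103 pg/mL × 8014 = 8.25 × 10⁵ pg/mL = 825 ng/mL.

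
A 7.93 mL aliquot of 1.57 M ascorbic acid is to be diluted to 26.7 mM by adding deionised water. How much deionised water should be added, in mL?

458 mL

26.7 mM = 0.0267 M.
V₂ = C₁V₁/C₂ = 1.57 × 7.93 / 0.0267 = 466 mL.
Diluent to add = V₂ − V₁ = 466 − 7.93 = 458 mL.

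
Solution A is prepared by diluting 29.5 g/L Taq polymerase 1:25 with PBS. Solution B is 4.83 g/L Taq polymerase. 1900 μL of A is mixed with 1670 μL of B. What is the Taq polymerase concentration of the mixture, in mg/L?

2890 mg/L

C_A = 29.5 g/L / 25 = 1.18 g/L.
C_mix = (C_A·V_A + C_B·V_B)/(V_A + V_B) = (1.18×1900 + 4.83×1670) / 3570 = 2.89 g/L = 2890 mg/L.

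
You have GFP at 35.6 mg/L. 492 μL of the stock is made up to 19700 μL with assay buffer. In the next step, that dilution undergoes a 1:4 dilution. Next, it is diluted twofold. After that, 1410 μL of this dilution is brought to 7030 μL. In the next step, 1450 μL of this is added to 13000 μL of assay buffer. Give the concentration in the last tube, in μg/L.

2.24 μg/L

Overall dilution factor = 40.04 × 4 × 2 × 4.986 × 9.966 = 1.59 × 10⁴.
35.6 mg/L / 1.59 × 10⁴ = 2.24 × 10⁻³ mg/L = 2.24 μg/L.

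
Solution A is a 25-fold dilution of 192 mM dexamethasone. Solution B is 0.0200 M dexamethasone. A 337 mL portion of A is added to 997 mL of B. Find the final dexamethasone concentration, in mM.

16.9 mM

C_A = 192 mM / 25 = 7.68 mM.
C_B = 0.0200 M = 20.0 mM.
C_mix = (C_A·V_A + C_B·V_B)/(V_A + V_B) = (7.68×337 + 20.0×997) / 1334 = 16.9 mM.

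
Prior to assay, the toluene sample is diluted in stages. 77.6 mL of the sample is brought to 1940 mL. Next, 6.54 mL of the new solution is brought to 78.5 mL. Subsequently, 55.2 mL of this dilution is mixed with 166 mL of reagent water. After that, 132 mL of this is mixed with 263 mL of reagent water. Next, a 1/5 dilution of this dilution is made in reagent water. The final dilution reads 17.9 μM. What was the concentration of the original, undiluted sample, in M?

0.322 M

Overall dilution factor = 25 × 12.00 × 4.007 × 2.992 × 5 = 1.80 × 10⁴.
Original = 17.9 μM × 1.80 × 10⁴ = 3.22 × 10⁵ μM = 0.322 M.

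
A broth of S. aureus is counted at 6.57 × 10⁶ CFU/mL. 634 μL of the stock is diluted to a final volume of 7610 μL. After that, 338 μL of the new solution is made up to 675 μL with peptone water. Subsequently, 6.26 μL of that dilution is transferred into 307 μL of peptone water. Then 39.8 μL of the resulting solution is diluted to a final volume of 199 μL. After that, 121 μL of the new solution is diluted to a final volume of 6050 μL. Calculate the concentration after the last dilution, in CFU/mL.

21.9 CFU/mL

Overall dilution factor = 12.00 × 1.997 × 50.04 × 5 × 50 = 3.00 × 10⁵.
6.57 × 10⁶ CFU/mL / 3.00 × 10⁵ = 21.9 CFU/mL.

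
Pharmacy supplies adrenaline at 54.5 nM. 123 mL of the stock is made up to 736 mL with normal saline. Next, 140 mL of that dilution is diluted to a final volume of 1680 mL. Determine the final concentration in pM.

759 pM

Overall dilution factor = 5.984 × 12 = 71.8.
54.5 nM / 71.8 = 0.759 nM = 759 pM.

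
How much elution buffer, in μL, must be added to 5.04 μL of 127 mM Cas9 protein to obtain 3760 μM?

3760 μM = 3.76 mM.
V₂ = C₁V₁/C₂ = 127 × 5.04 / 3.76 = 170 μL.
Diluent to add = V₂ − V₁ = 170 − 5.04 = 165 μL.

165 μL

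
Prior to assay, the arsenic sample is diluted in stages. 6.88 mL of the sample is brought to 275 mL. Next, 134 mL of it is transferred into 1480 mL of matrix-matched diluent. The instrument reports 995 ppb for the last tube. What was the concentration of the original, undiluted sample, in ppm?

479 ppm

Overall dilution factor = 39.97 × 12.04 = 481.
Original = 995 ppb × 481 = 4.79 × 10⁵ ppb = 479 ppm.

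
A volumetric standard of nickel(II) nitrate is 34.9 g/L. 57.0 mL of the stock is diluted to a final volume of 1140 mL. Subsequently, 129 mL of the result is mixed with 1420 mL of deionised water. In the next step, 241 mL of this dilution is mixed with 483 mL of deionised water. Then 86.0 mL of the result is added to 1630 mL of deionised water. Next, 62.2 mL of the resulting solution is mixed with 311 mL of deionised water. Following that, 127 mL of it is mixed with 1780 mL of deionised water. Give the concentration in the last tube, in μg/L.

Overall dilution factor = 20 × 12.01 × 3.004 × 19.95 × 6 × 15.02 = 1.30 × 10⁶.
34.9 g/L / 1.30 × 10⁶ = 2.69 × 10⁻⁵ g/L = 26.9 μg/L.

26.9 μg/L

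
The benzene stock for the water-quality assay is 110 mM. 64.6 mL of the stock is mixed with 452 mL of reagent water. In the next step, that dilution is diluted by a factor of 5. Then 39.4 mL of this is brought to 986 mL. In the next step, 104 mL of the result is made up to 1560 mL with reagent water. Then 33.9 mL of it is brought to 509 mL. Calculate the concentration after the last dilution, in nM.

488 nM

Overall dilution factor = 7.997 × 5 × 25.03 × 15 × 15.01 = 2.25 × 10⁵.
110 mM / 2.25 × 10⁵ = 4.88 × 10⁻⁴ mM = 488 nM.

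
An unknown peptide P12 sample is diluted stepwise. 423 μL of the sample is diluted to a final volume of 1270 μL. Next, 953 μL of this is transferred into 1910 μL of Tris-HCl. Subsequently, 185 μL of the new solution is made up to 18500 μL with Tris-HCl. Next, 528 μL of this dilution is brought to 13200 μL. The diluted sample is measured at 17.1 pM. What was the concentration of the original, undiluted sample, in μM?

Overall dilution factor = 3.002 × 3.004 × 100 × 25 = 2.25 × 10⁴.
Original = 17.1 pM × 2.25 × 10⁴ = 3.86 × 10⁵ pM = 0.386 μM.

0.386 μM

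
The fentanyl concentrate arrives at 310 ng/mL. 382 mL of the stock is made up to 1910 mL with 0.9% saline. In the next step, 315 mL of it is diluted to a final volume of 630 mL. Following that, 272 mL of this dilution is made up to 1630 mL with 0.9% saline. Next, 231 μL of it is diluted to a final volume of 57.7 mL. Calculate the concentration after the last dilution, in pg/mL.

Overall dilution factor = 5 × 2 × 5.993 × 249.8 = 1.50 × 10⁴.
310 ng/mL / 1.50 × 10⁴ = 0.0207 ng/mL = 20.7 pg/mL.

20.7 pg/mL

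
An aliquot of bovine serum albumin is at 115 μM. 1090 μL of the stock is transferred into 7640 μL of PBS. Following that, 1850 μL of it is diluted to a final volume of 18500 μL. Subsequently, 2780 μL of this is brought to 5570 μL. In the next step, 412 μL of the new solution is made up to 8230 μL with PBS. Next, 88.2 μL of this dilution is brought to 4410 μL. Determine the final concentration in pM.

Overall dilution factor = 8.009 × 10 × 2.004 × 19.98 × 50 = 1.60 × 10⁵.
115 μM / 1.60 × 10⁵ = 7.18 × 10⁻⁴ μM = 718 pM.

718 pM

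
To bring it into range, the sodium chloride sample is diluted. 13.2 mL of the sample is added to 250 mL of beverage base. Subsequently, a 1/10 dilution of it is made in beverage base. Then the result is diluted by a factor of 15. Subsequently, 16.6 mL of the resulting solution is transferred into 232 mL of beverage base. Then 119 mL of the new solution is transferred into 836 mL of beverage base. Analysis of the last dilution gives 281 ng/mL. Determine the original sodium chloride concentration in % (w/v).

Overall dilution factor = 19.94 × 10 × 15 × 14.98 × 8.025 = 3.59 × 10⁵.
Original = 281 ng/mL × 3.59 × 10⁵ = 1.01 × 10⁸ ng/mL = 10.1 % (w/v).

10.1 % (w/v)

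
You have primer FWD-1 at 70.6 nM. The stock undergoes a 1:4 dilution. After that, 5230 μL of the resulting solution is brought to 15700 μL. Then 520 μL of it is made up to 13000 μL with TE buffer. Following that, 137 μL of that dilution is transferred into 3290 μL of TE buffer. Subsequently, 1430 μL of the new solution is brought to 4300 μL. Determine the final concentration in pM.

Overall dilution factor = 4 × 3.002 × 25 × 25.01 × 3.007 = 2.26 × 10⁴.
70.6 nM / 2.26 × 10⁴ = 3.13 × 10⁻³ nM = 3.13 pM.

3.13 pM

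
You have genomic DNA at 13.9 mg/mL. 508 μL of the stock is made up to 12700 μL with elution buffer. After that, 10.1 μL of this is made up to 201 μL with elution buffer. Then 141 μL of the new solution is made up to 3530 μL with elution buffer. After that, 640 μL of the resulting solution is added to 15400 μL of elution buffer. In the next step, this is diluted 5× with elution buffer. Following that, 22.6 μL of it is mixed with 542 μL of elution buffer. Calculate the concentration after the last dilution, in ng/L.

356 ng/L

Overall dilution factor = 25 × 19.90 × 25.04 × 25.06 × 5 × 24.98 = 3.90 × 10⁷.
13.9 mg/mL / 3.90 × 10⁷ = 3.56 × 10⁻⁷ mg/mL = 356 ng/L.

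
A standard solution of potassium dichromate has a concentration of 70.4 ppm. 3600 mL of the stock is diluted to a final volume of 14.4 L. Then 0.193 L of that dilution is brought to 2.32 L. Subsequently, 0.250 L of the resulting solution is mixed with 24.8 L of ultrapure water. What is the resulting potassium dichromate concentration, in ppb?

14.6 ppb

Overall dilution factor = 4 × 12.02 × 100.2 = 4818.
70.4 ppm / 4818 = 0.0146 ppm = 14.6 ppb.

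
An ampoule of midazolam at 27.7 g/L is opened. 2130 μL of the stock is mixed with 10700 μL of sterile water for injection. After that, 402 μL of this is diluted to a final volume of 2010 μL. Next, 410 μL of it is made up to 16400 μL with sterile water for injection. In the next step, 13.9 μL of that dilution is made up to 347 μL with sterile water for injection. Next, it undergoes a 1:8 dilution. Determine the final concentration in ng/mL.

Overall dilution factor = 6.023 × 5 × 40 × 24.96 × 8 = 2.41 × 10⁵.
27.7 g/L / 2.41 × 10⁵ = 1.15 × 10⁻⁴ g/L = 115 ng/mL.

115 ng/mL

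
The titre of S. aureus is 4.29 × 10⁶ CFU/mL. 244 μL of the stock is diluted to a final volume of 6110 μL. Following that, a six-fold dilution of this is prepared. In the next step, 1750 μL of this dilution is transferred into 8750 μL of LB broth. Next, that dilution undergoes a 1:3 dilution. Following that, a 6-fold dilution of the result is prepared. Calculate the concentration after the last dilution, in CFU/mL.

264 CFU/mL

Overall dilution factor = 25.04 × 6 × 6 × 3 × 6 = 1.62 × 10⁴.
4.29 × 10⁶ CFU/mL / 1.62 × 10⁴ = 264 CFU/mL.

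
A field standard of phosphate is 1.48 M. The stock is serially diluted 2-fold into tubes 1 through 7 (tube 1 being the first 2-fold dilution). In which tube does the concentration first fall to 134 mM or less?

tube 4

Tube n has concentration 1.48 M / 2ⁿ.
Need 2ⁿ ≥ 1.48 M / 134 mM = 11.0, so n ≥ 3.47.
First such tube: n = 4.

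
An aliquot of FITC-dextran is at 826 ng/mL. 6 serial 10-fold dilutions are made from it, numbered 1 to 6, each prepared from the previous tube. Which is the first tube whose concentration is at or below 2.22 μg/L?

tube 3

Tube n has concentration 826 ng/mL / 10ⁿ.
Need 10ⁿ ≥ 826 ng/mL / 2.22 μg/L = 372, so n ≥ 2.57.
First such tube: n = 3.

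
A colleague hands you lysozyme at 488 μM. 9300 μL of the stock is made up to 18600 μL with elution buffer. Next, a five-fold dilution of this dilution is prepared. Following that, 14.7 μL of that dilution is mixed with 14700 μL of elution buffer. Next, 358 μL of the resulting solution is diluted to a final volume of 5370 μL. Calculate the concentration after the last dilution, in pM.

3250 pM

Overall dilution factor = 2 × 5 × 1001 × 15 = 1.50 × 10⁵.
488 μM / 1.50 × 10⁵ = 3.25 × 10⁻³ μM = 3250 pM.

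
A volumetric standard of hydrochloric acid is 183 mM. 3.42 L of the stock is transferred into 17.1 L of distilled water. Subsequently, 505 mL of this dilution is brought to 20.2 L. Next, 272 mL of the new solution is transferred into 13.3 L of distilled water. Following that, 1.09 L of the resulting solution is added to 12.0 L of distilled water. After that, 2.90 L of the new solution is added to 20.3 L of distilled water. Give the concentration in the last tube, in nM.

Overall dilution factor = 6 × 40 × 49.90 × 12.01 × 8 = 1.15 × 10⁶.
183 mM / 1.15 × 10⁶ = 1.59 × 10⁻⁴ mM = 159 nM.

159 nM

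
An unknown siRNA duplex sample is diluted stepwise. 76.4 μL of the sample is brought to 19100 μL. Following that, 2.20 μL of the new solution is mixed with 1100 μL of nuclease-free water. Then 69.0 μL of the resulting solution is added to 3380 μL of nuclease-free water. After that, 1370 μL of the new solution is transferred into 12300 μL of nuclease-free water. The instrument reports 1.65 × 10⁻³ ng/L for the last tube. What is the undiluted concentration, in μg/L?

103 μg/L

Overall dilution factor = 250 × 501 × 49.99 × 9.978 = 6.25 × 10⁷.
Original = 1.65 × 10⁻³ ng/L × 6.25 × 10⁷ = 1.03 × 10⁵ ng/L = 103 μg/L.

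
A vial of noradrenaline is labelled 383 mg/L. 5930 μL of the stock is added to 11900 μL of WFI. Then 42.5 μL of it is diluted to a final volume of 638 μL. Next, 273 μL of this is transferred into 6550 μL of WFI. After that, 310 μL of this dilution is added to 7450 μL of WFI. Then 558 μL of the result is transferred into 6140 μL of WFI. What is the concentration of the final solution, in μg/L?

1.13 μg/L

Overall dilution factor = 3.007 × 15.01 × 24.99 × 25.03 × 12.00 = 3.39 × 10⁵.
383 mg/L / 3.39 × 10⁵ = 1.13 × 10⁻³ mg/L = 1.13 μg/L.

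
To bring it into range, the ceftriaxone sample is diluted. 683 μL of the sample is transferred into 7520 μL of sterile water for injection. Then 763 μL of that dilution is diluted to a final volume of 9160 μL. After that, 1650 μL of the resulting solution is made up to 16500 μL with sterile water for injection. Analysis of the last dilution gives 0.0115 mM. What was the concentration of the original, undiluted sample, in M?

0.0166 M

Overall dilution factor = 12.01 × 12.01 × 10 = 1442.
Original = 0.0115 mM × 1442 = 16.6 mM = 0.0166 M.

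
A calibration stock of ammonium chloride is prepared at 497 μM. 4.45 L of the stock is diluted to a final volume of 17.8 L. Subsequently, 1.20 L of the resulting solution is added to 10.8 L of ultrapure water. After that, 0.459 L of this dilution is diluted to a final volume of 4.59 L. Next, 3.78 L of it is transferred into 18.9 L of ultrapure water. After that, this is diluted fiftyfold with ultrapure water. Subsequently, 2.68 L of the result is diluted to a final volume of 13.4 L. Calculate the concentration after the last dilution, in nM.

Overall dilution factor = 4 × 10 × 10 × 6 × 50 × 5 = 6.00 × 10⁵.
497 μM / 6.00 × 10⁵ = 8.28 × 10⁻⁴ μM = 0.828 nM.

0.828 nM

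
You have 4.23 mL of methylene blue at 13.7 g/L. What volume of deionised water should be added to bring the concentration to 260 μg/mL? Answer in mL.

219 mL

260 μg/mL = 0.260 g/L.
V₂ = C₁V₁/C₂ = 13.7 × 4.23 / 0.260 = 223 mL.
Diluent to add = V₂ − V₁ = 223 − 4.23 = 219 mL.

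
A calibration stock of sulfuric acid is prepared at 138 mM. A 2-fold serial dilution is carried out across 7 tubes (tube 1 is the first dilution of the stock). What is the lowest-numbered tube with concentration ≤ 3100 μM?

tube 6

Tube n has concentration 138 mM / 2ⁿ.
Need 2ⁿ ≥ 138 mM / 3100 μM = 44.5, so n ≥ 5.48.
First such tube: n = 6.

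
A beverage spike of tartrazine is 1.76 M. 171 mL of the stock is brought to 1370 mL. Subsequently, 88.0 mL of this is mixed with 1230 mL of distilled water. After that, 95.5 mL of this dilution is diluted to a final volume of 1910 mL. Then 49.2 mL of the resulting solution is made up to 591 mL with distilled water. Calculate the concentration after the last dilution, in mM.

Overall dilution factor = 8.012 × 14.98 × 20 × 12.01 = 2.88 × 10⁴.
1.76 M / 2.88 × 10⁴ = 6.11 × 10⁻⁵ M = 0.0611 mM.

0.0611 mM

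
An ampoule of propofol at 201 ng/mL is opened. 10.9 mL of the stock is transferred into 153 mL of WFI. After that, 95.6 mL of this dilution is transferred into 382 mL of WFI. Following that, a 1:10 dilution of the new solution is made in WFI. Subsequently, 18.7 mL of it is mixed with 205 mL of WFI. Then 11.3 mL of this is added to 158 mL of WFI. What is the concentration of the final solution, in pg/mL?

Overall dilution factor = 15.04 × 4.996 × 10 × 11.96 × 14.98 = 1.35 × 10⁵.
201 ng/mL / 1.35 × 10⁵ = 1.49 × 10⁻³ ng/mL = 1.49 pg/mL.

1.49 pg/mL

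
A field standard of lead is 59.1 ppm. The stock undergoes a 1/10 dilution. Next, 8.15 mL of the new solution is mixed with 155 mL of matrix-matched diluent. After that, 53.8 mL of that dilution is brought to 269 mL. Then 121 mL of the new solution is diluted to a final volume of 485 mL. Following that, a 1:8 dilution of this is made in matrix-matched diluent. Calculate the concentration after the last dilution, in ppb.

Overall dilution factor = 10 × 20.02 × 5 × 4.008 × 8 = 3.21 × 10⁴.
59.1 ppm / 3.21 × 10⁴ = 1.84 × 10⁻³ ppm = 1.84 ppb.

1.84 ppb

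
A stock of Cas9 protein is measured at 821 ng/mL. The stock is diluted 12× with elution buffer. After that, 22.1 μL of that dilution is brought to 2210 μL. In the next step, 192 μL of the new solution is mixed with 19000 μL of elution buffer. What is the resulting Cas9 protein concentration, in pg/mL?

Overall dilution factor = 12 × 100 × 99.96 = 1.20 × 10⁵.
821 ng/mL / 1.20 × 10⁵ = 6.84 × 10⁻³ ng/mL = 6.84 pg/mL.

6.84 pg/mL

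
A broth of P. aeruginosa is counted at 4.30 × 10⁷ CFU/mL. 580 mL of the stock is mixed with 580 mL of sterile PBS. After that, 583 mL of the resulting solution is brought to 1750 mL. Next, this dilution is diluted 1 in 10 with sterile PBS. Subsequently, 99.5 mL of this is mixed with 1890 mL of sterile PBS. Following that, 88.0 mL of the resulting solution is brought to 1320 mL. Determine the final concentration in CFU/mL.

Overall dilution factor = 2 × 3.002 × 10 × 19.99 × 15 = 1.80 × 10⁴.
4.30 × 10⁷ CFU/mL / 1.80 × 10⁴ = 2390 CFU/mL.

2390 CFU/mL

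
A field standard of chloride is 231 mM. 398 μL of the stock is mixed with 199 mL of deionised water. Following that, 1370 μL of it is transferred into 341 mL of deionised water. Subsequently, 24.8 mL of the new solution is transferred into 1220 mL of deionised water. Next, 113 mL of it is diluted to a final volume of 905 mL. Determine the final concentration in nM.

Overall dilution factor = 501 × 249.9 × 50.19 × 8.009 = 5.03 × 10⁷.
231 mM / 5.03 × 10⁷ = 4.59 × 10⁻⁶ mM = 4.59 nM.

4.59 nM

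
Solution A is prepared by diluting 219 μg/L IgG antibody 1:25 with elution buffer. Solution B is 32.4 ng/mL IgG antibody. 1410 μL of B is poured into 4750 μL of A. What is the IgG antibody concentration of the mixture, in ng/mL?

C_A = 219 μg/L / 25 = 8.76 μg/L.
C_B = 32.4 ng/mL = 32.4 μg/L.
C_mix = (C_A·V_A + C_B·V_B)/(V_A + V_B) = (8.76×4750 + 32.4×1410) / 6160 = 14.2 μg/L = 14.2 ng/mL.

14.2 ng/mL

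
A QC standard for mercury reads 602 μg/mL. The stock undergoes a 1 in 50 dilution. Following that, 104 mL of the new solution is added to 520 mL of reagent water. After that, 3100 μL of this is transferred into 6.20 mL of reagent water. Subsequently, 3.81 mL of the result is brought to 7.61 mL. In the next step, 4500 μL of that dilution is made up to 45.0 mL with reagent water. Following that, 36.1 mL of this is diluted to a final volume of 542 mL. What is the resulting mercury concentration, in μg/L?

2.23 μg/L

Overall dilution factor = 50 × 6 × 3 × 1.997 × 10 × 15.01 = 2.70 × 10⁵.
602 μg/mL / 2.70 × 10⁵ = 2.23 × 10⁻³ μg/mL = 2.23 μg/L.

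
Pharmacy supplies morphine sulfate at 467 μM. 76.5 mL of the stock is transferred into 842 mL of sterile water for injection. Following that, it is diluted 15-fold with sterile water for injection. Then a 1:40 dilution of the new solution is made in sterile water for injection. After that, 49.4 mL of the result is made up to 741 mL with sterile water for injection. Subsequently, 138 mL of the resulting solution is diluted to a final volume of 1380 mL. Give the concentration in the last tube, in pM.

Overall dilution factor = 12.01 × 15 × 40 × 15 × 10 = 1.08 × 10⁶.
467 μM / 1.08 × 10⁶ = 4.32 × 10⁻⁴ μM = 432 pM.

432 pM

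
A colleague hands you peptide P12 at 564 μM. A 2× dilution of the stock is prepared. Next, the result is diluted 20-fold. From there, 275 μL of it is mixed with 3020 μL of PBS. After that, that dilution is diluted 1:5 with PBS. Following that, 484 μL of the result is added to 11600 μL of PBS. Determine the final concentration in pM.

Overall dilution factor = 2 × 20 × 11.98 × 5 × 24.97 = 5.98 × 10⁴.
564 μM / 5.98 × 10⁴ = 9.43 × 10⁻³ μM = 9430 pM.

9430 pM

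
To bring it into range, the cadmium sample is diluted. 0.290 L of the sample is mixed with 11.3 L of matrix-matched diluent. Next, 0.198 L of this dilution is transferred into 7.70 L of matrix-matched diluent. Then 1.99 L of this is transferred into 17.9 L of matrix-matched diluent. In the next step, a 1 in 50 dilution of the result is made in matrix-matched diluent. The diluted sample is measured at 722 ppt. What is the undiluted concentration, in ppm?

575 ppm

Overall dilution factor = 39.97 × 39.89 × 9.995 × 50 = 7.97 × 10⁵.
Original = 722 ppt × 7.97 × 10⁵ = 5.75 × 10⁸ ppt = 575 ppm.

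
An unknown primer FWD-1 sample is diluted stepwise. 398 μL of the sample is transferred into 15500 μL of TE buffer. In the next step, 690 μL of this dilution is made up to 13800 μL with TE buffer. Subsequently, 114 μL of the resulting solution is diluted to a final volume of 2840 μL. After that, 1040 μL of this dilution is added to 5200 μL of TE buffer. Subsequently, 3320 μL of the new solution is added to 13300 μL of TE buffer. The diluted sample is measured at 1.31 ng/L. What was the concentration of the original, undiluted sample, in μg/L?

Overall dilution factor = 39.94 × 20 × 24.91 × 6 × 5.006 = 5.98 × 10⁵.
Original = 1.31 ng/L × 5.98 × 10⁵ = 7.83 × 10⁵ ng/L = 783 μg/L.

783 μg/L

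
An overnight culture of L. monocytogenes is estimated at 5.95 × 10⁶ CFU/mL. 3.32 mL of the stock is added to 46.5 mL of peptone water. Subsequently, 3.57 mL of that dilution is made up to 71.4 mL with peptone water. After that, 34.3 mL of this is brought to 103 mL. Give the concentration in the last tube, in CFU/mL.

Overall dilution factor = 15.01 × 20 × 3.003 = 901.
5.95 × 10⁶ CFU/mL / 901 = 6600 CFU/mL.

6600 CFU/mL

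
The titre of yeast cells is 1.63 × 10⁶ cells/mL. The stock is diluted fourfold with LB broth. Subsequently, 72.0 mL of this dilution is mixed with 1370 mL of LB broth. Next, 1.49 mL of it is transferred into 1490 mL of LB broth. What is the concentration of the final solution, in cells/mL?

Overall dilution factor = 4 × 20.03 × 1001 = 8.02 × 10⁴.
1.63 × 10⁶ cells/mL / 8.02 × 10⁴ = 20.3 cells/mL.

20.3 cells/mL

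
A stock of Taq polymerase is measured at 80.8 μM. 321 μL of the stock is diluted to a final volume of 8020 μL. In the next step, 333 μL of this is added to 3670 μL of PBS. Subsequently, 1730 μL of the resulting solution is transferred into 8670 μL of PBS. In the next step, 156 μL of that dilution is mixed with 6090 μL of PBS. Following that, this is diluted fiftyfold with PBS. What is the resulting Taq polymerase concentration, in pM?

22.4 pM

Overall dilution factor = 24.98 × 12.02 × 6.012 × 40.04 × 50 = 3.61 × 10⁶.
80.8 μM / 3.61 × 10⁶ = 2.24 × 10⁻⁵ μM = 22.4 pM.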